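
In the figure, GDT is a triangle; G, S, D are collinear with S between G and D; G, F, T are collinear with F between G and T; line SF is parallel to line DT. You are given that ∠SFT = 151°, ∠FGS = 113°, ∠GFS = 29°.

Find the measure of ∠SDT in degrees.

∠SDT = 38°

1. ∠FSG = 38°  [△GSF]
2. ∠DSF = 142°  [linear pair at S on GD]
3. ∠SDT = 38°  [SF∥DT, co-interior at D–S]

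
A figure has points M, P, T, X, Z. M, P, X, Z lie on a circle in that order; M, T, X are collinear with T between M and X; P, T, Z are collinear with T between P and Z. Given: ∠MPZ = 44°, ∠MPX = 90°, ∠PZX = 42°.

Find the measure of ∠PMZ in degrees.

∠PMZ = 88°

1. ∠MXZ = 44°  [same arc MZ]
2. ∠MZX = 90°  [cyclic MPXZ, opposite ∠P+∠Z]
3. ∠XTZ = 94°  [△XTZ]
4. ∠XMZ = 46°  [△MXZ]
5. ∠MTZ = 86°  [linear pair at T on MX]
6. ∠MZP = 48°  [△MTZ]
7. ∠PMZ = 88°  [△MPZ]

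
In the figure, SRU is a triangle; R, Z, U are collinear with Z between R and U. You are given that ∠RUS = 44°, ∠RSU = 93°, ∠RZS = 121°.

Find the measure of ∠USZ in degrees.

∠USZ = 77°

1. ∠SUZ = 44°  [Z on ray UR]
2. ∠SZU = 59°  [linear pair at Z on RU]
3. ∠USZ = 77°  [△SZU]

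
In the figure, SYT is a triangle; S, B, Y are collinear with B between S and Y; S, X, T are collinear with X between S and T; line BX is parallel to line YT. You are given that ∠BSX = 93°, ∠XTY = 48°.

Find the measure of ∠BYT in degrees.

∠BYT = 39°

1. ∠TSY = 93°  [B on SY, X on ST]
2. ∠STY = 48°  [X on ray TS]
3. ∠SYT = 39°  [△SYT]
4. ∠BYT = 39°  [B on ray YS]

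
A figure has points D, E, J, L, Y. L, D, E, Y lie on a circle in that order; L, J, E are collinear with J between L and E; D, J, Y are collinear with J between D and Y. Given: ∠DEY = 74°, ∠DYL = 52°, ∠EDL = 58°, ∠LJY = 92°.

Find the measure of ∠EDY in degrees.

1. ∠DEL = 52°  [same arc LD]
2. ∠DJE = 92°  [vertical angles at J]
3. ∠EDY = 36°  [△DJE]

∠EDY = 36°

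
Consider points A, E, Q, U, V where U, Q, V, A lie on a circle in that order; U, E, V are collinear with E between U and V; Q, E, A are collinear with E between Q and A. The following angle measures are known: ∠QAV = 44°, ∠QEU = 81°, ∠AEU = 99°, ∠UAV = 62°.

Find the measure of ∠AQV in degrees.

∠AQV = 63°

1. ∠QUV = 44°  [same arc QV]
2. ∠QEV = 99°  [linear pair at E on UV]
3. ∠UQV = 118°  [cyclic UQVA, opposite ∠Q+∠A]
4. ∠QVU = 18°  [△UQV]
5. ∠AQV = 63°  [△QEV]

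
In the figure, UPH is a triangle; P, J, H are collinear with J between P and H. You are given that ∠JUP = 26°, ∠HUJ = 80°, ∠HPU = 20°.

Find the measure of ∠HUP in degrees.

∠HUP = 106°

1. ∠JPU = 20°  [J on ray PH]
2. ∠PJU = 134°  [△UPJ]
3. ∠HJU = 46°  [linear pair at J on PH]
4. ∠JHU = 54°  [△UJH]
5. ∠PHU = 54°  [J on ray HP]
6. ∠HUP = 106°  [△UPH]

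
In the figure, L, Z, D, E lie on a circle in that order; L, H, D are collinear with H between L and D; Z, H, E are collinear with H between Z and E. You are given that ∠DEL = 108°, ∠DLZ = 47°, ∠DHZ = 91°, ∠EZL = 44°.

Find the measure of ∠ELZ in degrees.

1. ∠DZL = 72°  [cyclic LZDE, opposite ∠Z+∠E]
2. ∠DEZ = 47°  [same arc ZD]
3. ∠LDZ = 61°  [△LZD]
4. ∠DZE = 28°  [△ZHD]
5. ∠EDZ = 105°  [△ZDE]
6. ∠ELZ = 75°  [cyclic LZDE, opposite ∠L+∠D]

∠ELZ = 75°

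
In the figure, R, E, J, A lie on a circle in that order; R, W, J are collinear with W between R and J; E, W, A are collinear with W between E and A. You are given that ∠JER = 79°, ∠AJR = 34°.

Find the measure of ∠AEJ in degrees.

∠AEJ = 45°

1. ∠JAR = 101°  [cyclic REJA, opposite ∠E+∠A]
2. ∠ARJ = 45°  [△RJA]
3. ∠AEJ = 45°  [same arc JA]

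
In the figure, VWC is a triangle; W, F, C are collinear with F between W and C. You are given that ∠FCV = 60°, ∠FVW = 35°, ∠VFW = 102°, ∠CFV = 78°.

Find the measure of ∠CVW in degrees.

1. ∠VCW = 60°  [F on ray CW]
2. ∠FWV = 43°  [△VWF]
3. ∠CWV = 43°  [F on ray WC]
4. ∠CVW = 77°  [△VWC]

∠CVW = 77°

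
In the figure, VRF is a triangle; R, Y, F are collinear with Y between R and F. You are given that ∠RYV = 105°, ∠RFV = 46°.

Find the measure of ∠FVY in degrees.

∠FVY = 59°

1. ∠FYV = 75°  [linear pair at Y on RF]
2. ∠VFY = 46°  [Y on ray FR]
3. ∠FVY = 59°  [△VYF]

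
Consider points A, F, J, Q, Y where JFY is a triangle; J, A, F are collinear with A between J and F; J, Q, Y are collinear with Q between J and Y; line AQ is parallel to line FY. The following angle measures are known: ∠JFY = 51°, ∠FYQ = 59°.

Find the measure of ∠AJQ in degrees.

1. ∠FYJ = 59°  [Q on ray YJ]
2. ∠FJY = 70°  [△JFY]
3. ∠AJQ = 70°  [A on JF, Q on JY]

∠AJQ = 70°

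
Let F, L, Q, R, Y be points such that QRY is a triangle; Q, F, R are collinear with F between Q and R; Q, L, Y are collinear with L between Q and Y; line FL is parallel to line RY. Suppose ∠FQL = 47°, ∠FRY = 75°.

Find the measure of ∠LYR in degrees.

∠LYR = 58°

1. ∠RQY = 47°  [F on QR, L on QY]
2. ∠QRY = 75°  [F on ray RQ]
3. ∠QYR = 58°  [△QRY]
4. ∠LYR = 58°  [L on ray YQ]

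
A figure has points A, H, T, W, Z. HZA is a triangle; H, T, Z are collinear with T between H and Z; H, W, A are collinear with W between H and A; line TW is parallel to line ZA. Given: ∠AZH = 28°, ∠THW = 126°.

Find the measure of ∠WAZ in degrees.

∠WAZ = 26°

1. ∠HTW = 28°  [TW∥ZA, corresponding at T]
2. ∠HWT = 26°  [△HTW]
3. ∠AWT = 154°  [linear pair at W on HA]
4. ∠WAZ = 26°  [TW∥ZA, co-interior at A–W]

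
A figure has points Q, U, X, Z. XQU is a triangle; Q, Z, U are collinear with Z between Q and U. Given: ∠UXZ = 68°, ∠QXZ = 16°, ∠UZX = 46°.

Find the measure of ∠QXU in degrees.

1. ∠XUZ = 66°  [△XZU]
2. ∠QZX = 134°  [linear pair at Z on QU]
3. ∠QUX = 66°  [Z on ray UQ]
4. ∠XQZ = 30°  [△XQZ]
5. ∠UQX = 30°  [Z on ray QU]
6. ∠QXU = 84°  [△XQU]

∠QXU = 84°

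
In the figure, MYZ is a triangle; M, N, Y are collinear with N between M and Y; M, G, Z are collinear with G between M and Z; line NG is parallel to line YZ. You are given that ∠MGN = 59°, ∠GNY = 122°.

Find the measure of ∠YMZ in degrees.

1. ∠GNM = 58°  [linear pair at N on MY]
2. ∠GMN = 63°  [△MNG]
3. ∠YMZ = 63°  [N on MY, G on MZ]

∠YMZ = 63°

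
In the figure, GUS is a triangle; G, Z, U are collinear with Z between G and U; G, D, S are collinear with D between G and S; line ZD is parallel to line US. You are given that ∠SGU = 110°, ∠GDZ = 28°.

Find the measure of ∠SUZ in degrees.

1. ∠DGZ = 110°  [Z on GU, D on GS]
2. ∠DZG = 42°  [△GZD]
3. ∠DZU = 138°  [linear pair at Z on GU]
4. ∠SUZ = 42°  [ZD∥US, co-interior at U–Z]

∠SUZ = 42°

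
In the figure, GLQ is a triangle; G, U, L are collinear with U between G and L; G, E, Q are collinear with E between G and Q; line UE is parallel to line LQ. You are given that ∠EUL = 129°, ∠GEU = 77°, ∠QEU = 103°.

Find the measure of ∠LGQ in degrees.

1. ∠EUG = 51°  [linear pair at U on GL]
2. ∠EGU = 52°  [△GUE]
3. ∠LGQ = 52°  [U on GL, E on GQ]

∠LGQ = 52°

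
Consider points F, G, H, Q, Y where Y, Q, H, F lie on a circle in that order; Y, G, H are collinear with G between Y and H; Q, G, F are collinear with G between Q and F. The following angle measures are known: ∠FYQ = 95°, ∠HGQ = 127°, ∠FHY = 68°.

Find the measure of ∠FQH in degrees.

∠FQH = 36°

1. ∠FHQ = 85°  [cyclic YQHF, opposite ∠Y+∠H]
2. ∠FGY = 127°  [vertical angles at G]
3. ∠FGH = 53°  [linear pair at G on YH]
4. ∠HFQ = 59°  [△HGF]
5. ∠FQH = 36°  [△QHF]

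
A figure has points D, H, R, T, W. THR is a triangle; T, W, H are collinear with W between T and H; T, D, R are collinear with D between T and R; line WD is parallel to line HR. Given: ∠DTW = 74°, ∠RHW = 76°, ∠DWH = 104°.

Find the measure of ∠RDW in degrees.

∠RDW = 150°

1. ∠DWT = 76°  [linear pair at W on TH]
2. ∠TDW = 30°  [△TWD]
3. ∠RDW = 150°  [linear pair at D on TR]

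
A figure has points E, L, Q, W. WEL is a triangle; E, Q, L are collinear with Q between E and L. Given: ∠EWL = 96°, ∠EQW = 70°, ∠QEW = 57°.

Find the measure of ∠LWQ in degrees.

∠LWQ = 43°

1. ∠LQW = 110°  [linear pair at Q on EL]
2. ∠LEW = 57°  [Q on ray EL]
3. ∠ELW = 27°  [△WEL]
4. ∠QLW = 27°  [Q on ray LE]
5. ∠LWQ = 43°  [△WQL]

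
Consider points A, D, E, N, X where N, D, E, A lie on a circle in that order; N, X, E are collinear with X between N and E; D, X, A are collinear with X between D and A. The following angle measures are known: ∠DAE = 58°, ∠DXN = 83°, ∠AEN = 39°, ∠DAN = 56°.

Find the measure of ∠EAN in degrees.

1. ∠DNE = 58°  [same arc DE]
2. ∠DEN = 56°  [same arc ND]
3. ∠EDN = 66°  [△NDE]
4. ∠EAN = 114°  [cyclic NDEA, opposite ∠D+∠A]

∠EAN = 114°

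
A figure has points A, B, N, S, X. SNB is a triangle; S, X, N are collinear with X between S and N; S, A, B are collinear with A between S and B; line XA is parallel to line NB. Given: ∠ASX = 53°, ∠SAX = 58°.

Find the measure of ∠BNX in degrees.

∠BNX = 69°

1. ∠AXS = 69°  [△SXA]
2. ∠AXN = 111°  [linear pair at X on SN]
3. ∠BNX = 69°  [XA∥NB, co-interior at N–X]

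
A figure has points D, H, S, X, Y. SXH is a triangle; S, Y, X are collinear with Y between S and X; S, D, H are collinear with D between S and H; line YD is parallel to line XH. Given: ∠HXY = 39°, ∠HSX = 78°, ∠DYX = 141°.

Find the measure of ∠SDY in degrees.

1. ∠HXS = 39°  [Y on ray XS]
2. ∠SHX = 63°  [△SXH]
3. ∠SDY = 63°  [YD∥XH, corresponding at D]

∠SDY = 63°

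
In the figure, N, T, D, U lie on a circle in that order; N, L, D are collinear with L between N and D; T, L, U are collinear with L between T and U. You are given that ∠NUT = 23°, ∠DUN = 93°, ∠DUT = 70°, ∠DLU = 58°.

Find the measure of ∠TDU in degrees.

∠TDU = 75°

1. ∠DNT = 70°  [same arc TD]
2. ∠NLT = 58°  [vertical angles at L]
3. ∠NTU = 52°  [△NLT]
4. ∠TNU = 105°  [△NTU]
5. ∠TDU = 75°  [cyclic NTDU, opposite ∠N+∠D]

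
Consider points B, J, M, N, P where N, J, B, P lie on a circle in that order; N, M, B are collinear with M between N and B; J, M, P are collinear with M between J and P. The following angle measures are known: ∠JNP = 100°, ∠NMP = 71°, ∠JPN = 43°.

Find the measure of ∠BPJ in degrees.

1. ∠NJP = 37°  [△NJP]
2. ∠BMP = 109°  [linear pair at M on NB]
3. ∠NBP = 37°  [same arc NP]
4. ∠BPJ = 34°  [△BMP]

∠BPJ = 34°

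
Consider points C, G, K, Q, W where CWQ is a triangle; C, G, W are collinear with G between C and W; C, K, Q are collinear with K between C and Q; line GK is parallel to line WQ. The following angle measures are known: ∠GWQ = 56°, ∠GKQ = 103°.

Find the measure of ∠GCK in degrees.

∠GCK = 47°

1. ∠CWQ = 56°  [G on ray WC]
2. ∠CKG = 77°  [linear pair at K on CQ]
3. ∠CGK = 56°  [GK∥WQ, corresponding at G]
4. ∠GCK = 47°  [△CGK]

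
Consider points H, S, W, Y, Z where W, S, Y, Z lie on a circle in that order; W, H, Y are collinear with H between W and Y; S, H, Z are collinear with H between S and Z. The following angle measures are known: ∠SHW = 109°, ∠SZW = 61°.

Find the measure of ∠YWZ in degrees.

1. ∠YHZ = 109°  [vertical angles at H]
2. ∠WHZ = 71°  [linear pair at H on WY]
3. ∠YWZ = 48°  [△WHZ]

∠YWZ = 48°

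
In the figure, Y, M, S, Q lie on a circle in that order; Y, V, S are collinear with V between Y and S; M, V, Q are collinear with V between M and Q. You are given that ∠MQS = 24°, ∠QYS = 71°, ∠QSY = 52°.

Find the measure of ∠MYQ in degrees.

1. ∠QMS = 71°  [same arc SQ]
2. ∠MSQ = 85°  [△MSQ]
3. ∠MYQ = 95°  [cyclic YMSQ, opposite ∠Y+∠S]

∠MYQ = 95°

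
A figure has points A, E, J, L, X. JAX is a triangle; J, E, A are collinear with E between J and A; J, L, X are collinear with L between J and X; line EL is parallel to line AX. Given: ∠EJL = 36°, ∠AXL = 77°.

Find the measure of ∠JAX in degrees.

1. ∠AJX = 36°  [E on JA, L on JX]
2. ∠AXJ = 77°  [L on ray XJ]
3. ∠JAX = 67°  [△JAX]

∠JAX = 67°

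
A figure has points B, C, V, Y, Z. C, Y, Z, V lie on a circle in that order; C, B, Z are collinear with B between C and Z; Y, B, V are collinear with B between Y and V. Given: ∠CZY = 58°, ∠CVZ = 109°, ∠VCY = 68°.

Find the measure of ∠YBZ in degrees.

1. ∠CVY = 58°  [same arc CY]
2. ∠CYZ = 71°  [cyclic CYZV, opposite ∠Y+∠V]
3. ∠CYV = 54°  [△CYV]
4. ∠YCZ = 51°  [△CYZ]
5. ∠CBY = 75°  [△CBY]
6. ∠YBZ = 105°  [linear pair at B on CZ]

∠YBZ = 105°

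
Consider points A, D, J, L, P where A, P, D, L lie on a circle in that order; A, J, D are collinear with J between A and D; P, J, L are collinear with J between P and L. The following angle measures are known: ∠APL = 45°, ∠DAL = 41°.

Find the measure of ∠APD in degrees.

∠APD = 86°

1. ∠ADL = 45°  [same arc AL]
2. ∠ALD = 94°  [△ADL]
3. ∠APD = 86°  [cyclic APDL, opposite ∠P+∠L]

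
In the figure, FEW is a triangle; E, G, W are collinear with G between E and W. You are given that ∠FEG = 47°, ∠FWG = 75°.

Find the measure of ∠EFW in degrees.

∠EFW = 58°

1. ∠FEW = 47°  [G on ray EW]
2. ∠EWF = 75°  [G on ray WE]
3. ∠EFW = 58°  [△FEW]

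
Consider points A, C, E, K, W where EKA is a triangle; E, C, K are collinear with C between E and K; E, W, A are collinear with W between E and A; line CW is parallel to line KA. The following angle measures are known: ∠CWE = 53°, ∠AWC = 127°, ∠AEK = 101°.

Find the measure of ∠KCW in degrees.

1. ∠EAK = 53°  [CW∥KA, corresponding at W]
2. ∠AKE = 26°  [△EKA]
3. ∠ECW = 26°  [CW∥KA, corresponding at C]
4. ∠KCW = 154°  [linear pair at C on EK]

∠KCW = 154°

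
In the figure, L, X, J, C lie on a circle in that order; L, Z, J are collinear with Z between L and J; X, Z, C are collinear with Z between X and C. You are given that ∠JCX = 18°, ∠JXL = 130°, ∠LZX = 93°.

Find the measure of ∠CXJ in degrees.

∠CXJ = 61°

1. ∠JLX = 18°  [same arc XJ]
2. ∠LJX = 32°  [△LXJ]
3. ∠JZX = 87°  [linear pair at Z on LJ]
4. ∠CXJ = 61°  [△XZJ]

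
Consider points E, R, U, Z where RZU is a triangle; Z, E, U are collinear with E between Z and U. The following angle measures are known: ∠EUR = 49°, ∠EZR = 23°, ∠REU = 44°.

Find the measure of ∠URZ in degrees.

∠URZ = 108°

1. ∠RUZ = 49°  [E on ray UZ]
2. ∠RZU = 23°  [E on ray ZU]
3. ∠URZ = 108°  [△RZU]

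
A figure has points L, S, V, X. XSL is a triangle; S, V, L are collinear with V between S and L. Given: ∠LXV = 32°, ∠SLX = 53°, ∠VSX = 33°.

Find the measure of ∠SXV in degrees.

1. ∠VLX = 53°  [V on ray LS]
2. ∠LVX = 95°  [△XVL]
3. ∠SVX = 85°  [linear pair at V on SL]
4. ∠SXV = 62°  [△XSV]

∠SXV = 62°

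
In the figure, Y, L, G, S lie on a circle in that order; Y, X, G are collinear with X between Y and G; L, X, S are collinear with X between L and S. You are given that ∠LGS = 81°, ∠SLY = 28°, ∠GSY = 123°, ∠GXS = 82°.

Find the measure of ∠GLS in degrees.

1. ∠SGY = 28°  [same arc YS]
2. ∠GYS = 29°  [△YGS]
3. ∠GLS = 29°  [same arc GS]

∠GLS = 29°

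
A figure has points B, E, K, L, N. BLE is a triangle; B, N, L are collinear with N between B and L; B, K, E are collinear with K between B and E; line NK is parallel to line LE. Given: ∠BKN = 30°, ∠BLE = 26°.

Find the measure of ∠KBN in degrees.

1. ∠BEL = 30°  [NK∥LE, corresponding at K]
2. ∠EBL = 124°  [△BLE]
3. ∠KBN = 124°  [N on BL, K on BE]

∠KBN = 124°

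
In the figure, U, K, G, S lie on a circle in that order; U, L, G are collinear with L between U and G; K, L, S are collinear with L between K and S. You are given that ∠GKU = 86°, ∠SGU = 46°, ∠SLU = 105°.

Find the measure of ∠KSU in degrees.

1. ∠GSU = 94°  [cyclic UKGS, opposite ∠K+∠S]
2. ∠GUS = 40°  [△UGS]
3. ∠KSU = 35°  [△ULS]

∠KSU = 35°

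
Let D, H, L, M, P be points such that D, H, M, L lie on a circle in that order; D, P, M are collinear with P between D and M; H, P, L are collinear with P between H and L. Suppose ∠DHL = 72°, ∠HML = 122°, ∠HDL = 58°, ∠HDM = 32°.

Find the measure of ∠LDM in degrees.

1. ∠HLM = 32°  [same arc HM]
2. ∠LHM = 26°  [△HML]
3. ∠LDM = 26°  [same arc ML]

∠LDM = 26°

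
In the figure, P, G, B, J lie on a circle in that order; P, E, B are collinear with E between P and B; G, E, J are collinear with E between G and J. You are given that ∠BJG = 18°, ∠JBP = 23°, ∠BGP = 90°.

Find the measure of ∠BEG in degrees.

1. ∠BPG = 18°  [same arc GB]
2. ∠JGP = 23°  [same arc PJ]
3. ∠GEP = 139°  [△PEG]
4. ∠BEG = 41°  [linear pair at E on PB]

∠BEG = 41°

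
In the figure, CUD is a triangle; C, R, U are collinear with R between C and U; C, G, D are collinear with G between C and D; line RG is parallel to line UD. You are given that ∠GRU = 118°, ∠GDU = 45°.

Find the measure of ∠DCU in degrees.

1. ∠CRG = 62°  [linear pair at R on CU]
2. ∠CDU = 45°  [G on ray DC]
3. ∠CUD = 62°  [RG∥UD, corresponding at R]
4. ∠DCU = 73°  [△CUD]

∠DCU = 73°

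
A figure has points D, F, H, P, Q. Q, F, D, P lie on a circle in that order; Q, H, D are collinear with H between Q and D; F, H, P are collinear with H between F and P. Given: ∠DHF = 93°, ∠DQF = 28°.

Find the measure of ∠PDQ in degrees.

1. ∠PHQ = 93°  [vertical angles at H]
2. ∠DPF = 28°  [same arc FD]
3. ∠DHP = 87°  [linear pair at H on QD]
4. ∠PDQ = 65°  [△DHP]

∠PDQ = 65°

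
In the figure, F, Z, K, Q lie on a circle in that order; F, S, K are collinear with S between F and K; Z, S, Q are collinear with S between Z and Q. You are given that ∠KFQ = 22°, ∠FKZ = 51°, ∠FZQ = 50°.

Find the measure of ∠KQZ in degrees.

∠KQZ = 57°

1. ∠KZQ = 22°  [same arc KQ]
2. ∠FQZ = 51°  [same arc FZ]
3. ∠QFZ = 79°  [△FZQ]
4. ∠QKZ = 101°  [cyclic FZKQ, opposite ∠F+∠K]
5. ∠KQZ = 57°  [△ZKQ]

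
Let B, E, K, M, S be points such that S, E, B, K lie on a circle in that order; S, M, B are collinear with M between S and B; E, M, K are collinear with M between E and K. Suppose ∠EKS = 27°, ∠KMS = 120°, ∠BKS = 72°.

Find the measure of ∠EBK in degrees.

∠EBK = 102°

1. ∠EBS = 27°  [same arc SE]
2. ∠BSK = 33°  [△SMK]
3. ∠BME = 120°  [vertical angles at M]
4. ∠BMK = 60°  [linear pair at M on SB]
5. ∠KBS = 75°  [△SBK]
6. ∠BEK = 33°  [△EMB]
7. ∠BKE = 45°  [△BMK]
8. ∠EBK = 102°  [△EBK]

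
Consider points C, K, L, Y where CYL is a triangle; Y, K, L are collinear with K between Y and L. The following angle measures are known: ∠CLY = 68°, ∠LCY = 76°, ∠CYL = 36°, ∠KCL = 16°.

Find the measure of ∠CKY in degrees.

1. ∠CLK = 68°  [K on ray LY]
2. ∠CKL = 96°  [△CKL]
3. ∠CKY = 84°  [linear pair at K on YL]

∠CKY = 84°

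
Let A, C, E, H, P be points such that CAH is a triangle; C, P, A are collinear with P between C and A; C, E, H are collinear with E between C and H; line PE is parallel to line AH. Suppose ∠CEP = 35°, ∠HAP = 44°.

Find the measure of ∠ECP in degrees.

∠ECP = 101°

1. ∠AHC = 35°  [PE∥AH, corresponding at E]
2. ∠CAH = 44°  [P on ray AC]
3. ∠ACH = 101°  [△CAH]
4. ∠ECP = 101°  [P on CA, E on CH]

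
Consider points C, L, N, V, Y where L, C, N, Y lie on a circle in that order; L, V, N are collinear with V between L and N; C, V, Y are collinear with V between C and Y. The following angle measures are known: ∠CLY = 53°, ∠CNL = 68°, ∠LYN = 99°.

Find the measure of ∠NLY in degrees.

∠NLY = 22°

1. ∠CYL = 68°  [same arc LC]
2. ∠LCY = 59°  [△LCY]
3. ∠LNY = 59°  [same arc LY]
4. ∠NLY = 22°  [△LNY]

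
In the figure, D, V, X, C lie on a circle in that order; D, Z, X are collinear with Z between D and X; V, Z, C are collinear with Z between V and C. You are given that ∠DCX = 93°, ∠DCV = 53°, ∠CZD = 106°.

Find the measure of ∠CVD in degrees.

∠CVD = 66°

1. ∠DVX = 87°  [cyclic DVXC, opposite ∠V+∠C]
2. ∠DXV = 53°  [same arc DV]
3. ∠VZX = 106°  [vertical angles at Z]
4. ∠VDX = 40°  [△DVX]
5. ∠DZV = 74°  [linear pair at Z on DX]
6. ∠CVD = 66°  [△DZV]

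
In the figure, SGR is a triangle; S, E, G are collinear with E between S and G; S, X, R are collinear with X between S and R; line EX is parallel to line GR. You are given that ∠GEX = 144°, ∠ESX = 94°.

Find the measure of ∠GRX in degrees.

1. ∠SEX = 36°  [linear pair at E on SG]
2. ∠EXS = 50°  [△SEX]
3. ∠EXR = 130°  [linear pair at X on SR]
4. ∠GRX = 50°  [EX∥GR, co-interior at R–X]

∠GRX = 50°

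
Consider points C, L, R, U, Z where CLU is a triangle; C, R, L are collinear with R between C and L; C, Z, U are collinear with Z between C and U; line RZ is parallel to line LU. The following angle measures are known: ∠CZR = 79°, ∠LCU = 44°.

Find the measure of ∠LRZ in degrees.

1. ∠CUL = 79°  [RZ∥LU, corresponding at Z]
2. ∠CLU = 57°  [△CLU]
3. ∠CRZ = 57°  [RZ∥LU, corresponding at R]
4. ∠LRZ = 123°  [linear pair at R on CL]

∠LRZ = 123°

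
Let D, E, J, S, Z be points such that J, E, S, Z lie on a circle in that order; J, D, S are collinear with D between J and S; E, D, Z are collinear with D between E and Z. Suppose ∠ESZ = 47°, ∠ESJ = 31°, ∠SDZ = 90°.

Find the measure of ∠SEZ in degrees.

∠SEZ = 59°

1. ∠EZJ = 31°  [same arc JE]
2. ∠JDZ = 90°  [linear pair at D on JS]
3. ∠SJZ = 59°  [△JDZ]
4. ∠SEZ = 59°  [same arc SZ]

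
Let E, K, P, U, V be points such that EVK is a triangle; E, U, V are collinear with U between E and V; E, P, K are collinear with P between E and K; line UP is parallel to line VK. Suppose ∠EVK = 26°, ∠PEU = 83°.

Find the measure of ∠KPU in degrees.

1. ∠EUP = 26°  [UP∥VK, corresponding at U]
2. ∠EPU = 71°  [△EUP]
3. ∠KPU = 109°  [linear pair at P on EK]

∠KPU = 109°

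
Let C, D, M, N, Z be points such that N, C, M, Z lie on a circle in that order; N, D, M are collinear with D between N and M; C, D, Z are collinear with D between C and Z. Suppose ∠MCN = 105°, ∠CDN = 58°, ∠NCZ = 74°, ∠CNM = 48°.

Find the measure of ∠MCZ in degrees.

∠MCZ = 31°

1. ∠CMN = 27°  [△NCM]
2. ∠CDM = 122°  [linear pair at D on NM]
3. ∠MCZ = 31°  [△CDM]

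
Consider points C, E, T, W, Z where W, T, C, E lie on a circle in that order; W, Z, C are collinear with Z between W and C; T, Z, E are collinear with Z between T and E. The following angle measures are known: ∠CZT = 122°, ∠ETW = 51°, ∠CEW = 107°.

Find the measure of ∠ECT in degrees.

∠ECT = 87°

1. ∠EZW = 122°  [vertical angles at Z]
2. ∠ECW = 51°  [same arc WE]
3. ∠CWE = 22°  [△WCE]
4. ∠CZE = 58°  [linear pair at Z on WC]
5. ∠CET = 71°  [△CZE]
6. ∠CTE = 22°  [same arc CE]
7. ∠ECT = 87°  [△TCE]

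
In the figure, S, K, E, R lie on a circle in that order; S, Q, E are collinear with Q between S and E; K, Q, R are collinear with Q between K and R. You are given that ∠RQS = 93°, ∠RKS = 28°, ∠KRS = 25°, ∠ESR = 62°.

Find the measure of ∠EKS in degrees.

1. ∠RES = 28°  [same arc SR]
2. ∠ERS = 90°  [△SER]
3. ∠EKS = 90°  [cyclic SKER, opposite ∠K+∠R]

∠EKS = 90°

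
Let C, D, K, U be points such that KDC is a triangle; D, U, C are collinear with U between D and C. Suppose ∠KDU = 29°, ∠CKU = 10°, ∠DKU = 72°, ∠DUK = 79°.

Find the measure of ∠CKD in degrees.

1. ∠CDK = 29°  [U on ray DC]
2. ∠CUK = 101°  [linear pair at U on DC]
3. ∠KCU = 69°  [△KUC]
4. ∠DCK = 69°  [U on ray CD]
5. ∠CKD = 82°  [△KDC]

∠CKD = 82°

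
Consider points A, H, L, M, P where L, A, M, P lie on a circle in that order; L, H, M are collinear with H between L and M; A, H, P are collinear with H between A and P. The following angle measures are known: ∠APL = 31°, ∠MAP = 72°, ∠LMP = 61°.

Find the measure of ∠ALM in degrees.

∠ALM = 16°

1. ∠AML = 31°  [same arc LA]
2. ∠AHM = 77°  [△AHM]
3. ∠LAP = 61°  [same arc LP]
4. ∠AHL = 103°  [linear pair at H on LM]
5. ∠ALM = 16°  [△LHA]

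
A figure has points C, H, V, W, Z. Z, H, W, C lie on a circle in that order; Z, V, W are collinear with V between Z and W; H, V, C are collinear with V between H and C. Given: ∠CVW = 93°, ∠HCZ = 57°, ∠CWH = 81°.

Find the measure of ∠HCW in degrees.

1. ∠HVZ = 93°  [vertical angles at V]
2. ∠HWZ = 57°  [same arc ZH]
3. ∠HVW = 87°  [linear pair at V on ZW]
4. ∠CHW = 36°  [△HVW]
5. ∠HCW = 63°  [△HWC]

∠HCW = 63°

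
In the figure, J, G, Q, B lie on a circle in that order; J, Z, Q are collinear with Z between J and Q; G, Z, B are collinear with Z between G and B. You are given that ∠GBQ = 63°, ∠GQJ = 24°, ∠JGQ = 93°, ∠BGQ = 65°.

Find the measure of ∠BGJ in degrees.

∠BGJ = 28°

1. ∠BQG = 52°  [△GQB]
2. ∠GBJ = 24°  [same arc JG]
3. ∠BJG = 128°  [cyclic JGQB, opposite ∠J+∠Q]
4. ∠BGJ = 28°  [△JGB]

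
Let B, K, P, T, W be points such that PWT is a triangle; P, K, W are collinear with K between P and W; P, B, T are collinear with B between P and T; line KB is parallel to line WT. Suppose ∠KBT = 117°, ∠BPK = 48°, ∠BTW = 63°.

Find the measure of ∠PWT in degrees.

∠PWT = 69°

1. ∠KBP = 63°  [linear pair at B on PT]
2. ∠BKP = 69°  [△PKB]
3. ∠PWT = 69°  [KB∥WT, corresponding at K]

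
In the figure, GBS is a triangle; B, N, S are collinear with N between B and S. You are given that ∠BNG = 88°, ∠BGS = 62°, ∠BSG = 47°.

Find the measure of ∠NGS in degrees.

1. ∠GNS = 92°  [linear pair at N on BS]
2. ∠GSN = 47°  [N on ray SB]
3. ∠NGS = 41°  [△GNS]

∠NGS = 41°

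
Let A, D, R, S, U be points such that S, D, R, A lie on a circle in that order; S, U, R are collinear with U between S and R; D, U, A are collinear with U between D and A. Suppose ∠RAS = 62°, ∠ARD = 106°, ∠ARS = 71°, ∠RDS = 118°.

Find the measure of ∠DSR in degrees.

∠DSR = 27°

1. ∠ASR = 47°  [△SRA]
2. ∠ADR = 47°  [same arc RA]
3. ∠DAR = 27°  [△DRA]
4. ∠DSR = 27°  [same arc DR]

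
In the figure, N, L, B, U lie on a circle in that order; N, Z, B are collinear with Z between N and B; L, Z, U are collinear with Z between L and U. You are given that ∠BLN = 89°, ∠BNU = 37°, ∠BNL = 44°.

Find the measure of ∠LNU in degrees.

1. ∠BUN = 91°  [cyclic NLBU, opposite ∠L+∠U]
2. ∠LBN = 47°  [△NLB]
3. ∠NBU = 52°  [△NBU]
4. ∠LUN = 47°  [same arc NL]
5. ∠NLU = 52°  [same arc NU]
6. ∠LNU = 81°  [△NLU]

∠LNU = 81°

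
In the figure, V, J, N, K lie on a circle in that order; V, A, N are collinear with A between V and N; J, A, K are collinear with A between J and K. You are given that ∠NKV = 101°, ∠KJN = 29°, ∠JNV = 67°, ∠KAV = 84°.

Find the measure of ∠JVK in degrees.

1. ∠NJV = 79°  [cyclic VJNK, opposite ∠J+∠K]
2. ∠JAN = 84°  [△JAN]
3. ∠JKV = 67°  [same arc VJ]
4. ∠JVN = 34°  [△VJN]
5. ∠JAV = 96°  [linear pair at A on VN]
6. ∠KJV = 50°  [△VAJ]
7. ∠JVK = 63°  [△VJK]

∠JVK = 63°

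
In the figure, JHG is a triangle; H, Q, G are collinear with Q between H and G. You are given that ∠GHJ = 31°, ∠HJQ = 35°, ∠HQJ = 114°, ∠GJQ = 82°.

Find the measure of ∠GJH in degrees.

∠GJH = 117°

1. ∠GQJ = 66°  [linear pair at Q on HG]
2. ∠JGQ = 32°  [△JQG]
3. ∠HGJ = 32°  [Q on ray GH]
4. ∠GJH = 117°  [△JHG]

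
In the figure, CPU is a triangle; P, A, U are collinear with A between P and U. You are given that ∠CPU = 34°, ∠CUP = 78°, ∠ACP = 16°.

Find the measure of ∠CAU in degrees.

∠CAU = 50°

1. ∠APC = 34°  [A on ray PU]
2. ∠CAP = 130°  [△CPA]
3. ∠CAU = 50°  [linear pair at A on PU]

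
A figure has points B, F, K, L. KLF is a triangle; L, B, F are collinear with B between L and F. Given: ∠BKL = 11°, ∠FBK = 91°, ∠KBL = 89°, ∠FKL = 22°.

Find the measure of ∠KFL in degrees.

1. ∠BLK = 80°  [△KLB]
2. ∠FLK = 80°  [B on ray LF]
3. ∠KFL = 78°  [△KLF]

∠KFL = 78°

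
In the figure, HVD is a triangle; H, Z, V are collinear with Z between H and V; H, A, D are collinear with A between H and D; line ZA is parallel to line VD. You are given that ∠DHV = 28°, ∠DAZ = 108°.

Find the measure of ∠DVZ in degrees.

∠DVZ = 80°

1. ∠AHZ = 28°  [Z on HV, A on HD]
2. ∠HAZ = 72°  [linear pair at A on HD]
3. ∠AZH = 80°  [△HZA]
4. ∠AZV = 100°  [linear pair at Z on HV]
5. ∠DVZ = 80°  [ZA∥VD, co-interior at V–Z]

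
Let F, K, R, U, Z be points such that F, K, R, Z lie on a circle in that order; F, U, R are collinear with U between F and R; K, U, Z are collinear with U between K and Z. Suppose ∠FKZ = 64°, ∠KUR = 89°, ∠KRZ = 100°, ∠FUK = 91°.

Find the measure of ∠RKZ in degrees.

∠RKZ = 55°

1. ∠FRZ = 64°  [same arc FZ]
2. ∠RUZ = 91°  [vertical angles at U]
3. ∠KZR = 25°  [△RUZ]
4. ∠RKZ = 55°  [△KRZ]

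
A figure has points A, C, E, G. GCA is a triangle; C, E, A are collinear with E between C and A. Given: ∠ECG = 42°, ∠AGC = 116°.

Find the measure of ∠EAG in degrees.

1. ∠ACG = 42°  [E on ray CA]
2. ∠CAG = 22°  [△GCA]
3. ∠EAG = 22°  [E on ray AC]

∠EAG = 22°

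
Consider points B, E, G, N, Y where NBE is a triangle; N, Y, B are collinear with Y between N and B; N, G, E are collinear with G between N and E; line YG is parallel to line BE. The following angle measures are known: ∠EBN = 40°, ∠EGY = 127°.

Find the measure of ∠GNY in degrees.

∠GNY = 87°

1. ∠GYN = 40°  [YG∥BE, corresponding at Y]
2. ∠NGY = 53°  [linear pair at G on NE]
3. ∠GNY = 87°  [△NYG]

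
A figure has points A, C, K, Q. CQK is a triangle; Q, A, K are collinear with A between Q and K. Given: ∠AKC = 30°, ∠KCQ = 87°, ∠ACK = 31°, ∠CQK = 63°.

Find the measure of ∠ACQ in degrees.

1. ∠CAK = 119°  [△CAK]
2. ∠AQC = 63°  [A on ray QK]
3. ∠CAQ = 61°  [linear pair at A on QK]
4. ∠ACQ = 56°  [△CQA]

∠ACQ = 56°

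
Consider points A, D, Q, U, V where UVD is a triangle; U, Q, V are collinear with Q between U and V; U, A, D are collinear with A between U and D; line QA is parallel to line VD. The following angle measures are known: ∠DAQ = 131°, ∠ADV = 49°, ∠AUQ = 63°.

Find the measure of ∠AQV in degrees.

1. ∠QAU = 49°  [linear pair at A on UD]
2. ∠AQU = 68°  [△UQA]
3. ∠AQV = 112°  [linear pair at Q on UV]

∠AQV = 112°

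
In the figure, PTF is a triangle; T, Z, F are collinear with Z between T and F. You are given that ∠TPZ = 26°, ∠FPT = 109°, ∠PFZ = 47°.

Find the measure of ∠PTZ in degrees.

1. ∠PFT = 47°  [Z on ray FT]
2. ∠FTP = 24°  [△PTF]
3. ∠PTZ = 24°  [Z on ray TF]

∠PTZ = 24°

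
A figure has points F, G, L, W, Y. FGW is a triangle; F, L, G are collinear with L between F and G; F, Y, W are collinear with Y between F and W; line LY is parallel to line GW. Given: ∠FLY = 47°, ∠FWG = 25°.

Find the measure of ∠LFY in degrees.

1. ∠FGW = 47°  [LY∥GW, corresponding at L]
2. ∠GFW = 108°  [△FGW]
3. ∠LFY = 108°  [L on FG, Y on FW]

∠LFY = 108°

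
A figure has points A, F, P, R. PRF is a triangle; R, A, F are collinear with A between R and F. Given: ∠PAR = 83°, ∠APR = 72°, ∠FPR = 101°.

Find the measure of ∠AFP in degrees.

∠AFP = 54°

1. ∠ARP = 25°  [△PRA]
2. ∠FRP = 25°  [A on ray RF]
3. ∠PFR = 54°  [△PRF]
4. ∠AFP = 54°  [A on ray FR]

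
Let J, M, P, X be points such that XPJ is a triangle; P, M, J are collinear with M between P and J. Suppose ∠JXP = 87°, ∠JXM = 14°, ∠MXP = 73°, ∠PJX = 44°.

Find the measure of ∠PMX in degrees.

1. ∠JPX = 49°  [△XPJ]
2. ∠MPX = 49°  [M on ray PJ]
3. ∠PMX = 58°  [△XPM]

∠PMX = 58°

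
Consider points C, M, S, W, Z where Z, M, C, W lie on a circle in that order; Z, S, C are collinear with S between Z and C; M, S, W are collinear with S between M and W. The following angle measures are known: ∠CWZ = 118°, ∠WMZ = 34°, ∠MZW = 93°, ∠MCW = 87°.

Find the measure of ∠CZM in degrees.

1. ∠CMZ = 62°  [cyclic ZMCW, opposite ∠M+∠W]
2. ∠MWZ = 53°  [△ZMW]
3. ∠MCZ = 53°  [same arc ZM]
4. ∠CZM = 65°  [△ZMC]

∠CZM = 65°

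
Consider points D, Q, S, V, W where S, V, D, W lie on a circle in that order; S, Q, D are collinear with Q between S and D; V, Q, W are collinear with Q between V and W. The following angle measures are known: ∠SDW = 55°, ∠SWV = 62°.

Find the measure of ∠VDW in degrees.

1. ∠SVW = 55°  [same arc SW]
2. ∠VSW = 63°  [△SVW]
3. ∠VDW = 117°  [cyclic SVDW, opposite ∠S+∠D]

∠VDW = 117°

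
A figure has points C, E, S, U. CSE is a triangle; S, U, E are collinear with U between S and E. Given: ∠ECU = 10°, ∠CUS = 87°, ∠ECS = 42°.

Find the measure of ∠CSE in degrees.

1. ∠CUE = 93°  [linear pair at U on SE]
2. ∠CEU = 77°  [△CUE]
3. ∠CES = 77°  [U on ray ES]
4. ∠CSE = 61°  [△CSE]

∠CSE = 61°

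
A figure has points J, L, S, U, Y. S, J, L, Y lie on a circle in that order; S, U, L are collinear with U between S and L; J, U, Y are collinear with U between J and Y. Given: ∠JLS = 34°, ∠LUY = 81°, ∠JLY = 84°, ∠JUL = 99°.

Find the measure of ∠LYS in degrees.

∠LYS = 83°

1. ∠JYS = 34°  [same arc SJ]
2. ∠LJY = 47°  [△JUL]
3. ∠SUY = 99°  [linear pair at U on SL]
4. ∠JYL = 49°  [△JLY]
5. ∠LSY = 47°  [△SUY]
6. ∠SLY = 50°  [△LUY]
7. ∠LYS = 83°  [△SLY]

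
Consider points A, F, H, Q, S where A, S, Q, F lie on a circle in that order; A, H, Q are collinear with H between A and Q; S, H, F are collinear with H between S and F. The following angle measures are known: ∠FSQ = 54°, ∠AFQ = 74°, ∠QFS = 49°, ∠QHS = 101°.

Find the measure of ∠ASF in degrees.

1. ∠FAQ = 54°  [same arc QF]
2. ∠AQF = 52°  [△AQF]
3. ∠ASF = 52°  [same arc AF]

∠ASF = 52°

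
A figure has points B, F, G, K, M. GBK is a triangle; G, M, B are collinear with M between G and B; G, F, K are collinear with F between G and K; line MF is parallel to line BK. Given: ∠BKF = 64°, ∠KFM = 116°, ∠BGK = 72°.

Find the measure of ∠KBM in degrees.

1. ∠BKG = 64°  [F on ray KG]
2. ∠GBK = 44°  [△GBK]
3. ∠KBM = 44°  [M on ray BG]

∠KBM = 44°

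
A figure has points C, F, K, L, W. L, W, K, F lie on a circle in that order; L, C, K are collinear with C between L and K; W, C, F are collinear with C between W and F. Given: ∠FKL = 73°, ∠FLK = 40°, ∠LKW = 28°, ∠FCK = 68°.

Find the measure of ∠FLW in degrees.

∠FLW = 79°

1. ∠FWL = 73°  [same arc LF]
2. ∠LFW = 28°  [same arc LW]
3. ∠FLW = 79°  [△LWF]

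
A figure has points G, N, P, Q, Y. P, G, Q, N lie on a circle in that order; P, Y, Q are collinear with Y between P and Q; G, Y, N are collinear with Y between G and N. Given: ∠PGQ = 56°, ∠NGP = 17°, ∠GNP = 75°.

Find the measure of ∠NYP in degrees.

1. ∠PNQ = 124°  [cyclic PGQN, opposite ∠G+∠N]
2. ∠NQP = 17°  [same arc PN]
3. ∠NPQ = 39°  [△PQN]
4. ∠NYP = 66°  [△PYN]

∠NYP = 66°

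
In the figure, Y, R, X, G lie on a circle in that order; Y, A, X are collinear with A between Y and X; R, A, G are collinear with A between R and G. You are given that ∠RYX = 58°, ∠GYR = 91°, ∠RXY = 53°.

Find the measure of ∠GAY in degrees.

∠GAY = 94°

1. ∠RGX = 58°  [same arc RX]
2. ∠GXR = 89°  [cyclic YRXG, opposite ∠Y+∠X]
3. ∠RGY = 53°  [same arc YR]
4. ∠GRX = 33°  [△RXG]
5. ∠GYX = 33°  [same arc XG]
6. ∠GAY = 94°  [△YAG]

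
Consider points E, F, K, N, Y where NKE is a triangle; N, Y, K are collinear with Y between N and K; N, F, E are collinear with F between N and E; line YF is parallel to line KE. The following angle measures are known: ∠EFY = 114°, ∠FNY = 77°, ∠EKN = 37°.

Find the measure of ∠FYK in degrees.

1. ∠NFY = 66°  [linear pair at F on NE]
2. ∠FYN = 37°  [△NYF]
3. ∠FYK = 143°  [linear pair at Y on NK]

∠FYK = 143°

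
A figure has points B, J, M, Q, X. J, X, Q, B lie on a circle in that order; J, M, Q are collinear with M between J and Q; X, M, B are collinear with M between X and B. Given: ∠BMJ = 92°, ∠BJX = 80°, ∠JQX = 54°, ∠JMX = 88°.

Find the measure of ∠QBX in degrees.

1. ∠QMX = 92°  [vertical angles at M]
2. ∠BQX = 100°  [cyclic JXQB, opposite ∠J+∠Q]
3. ∠BXQ = 34°  [△XMQ]
4. ∠QBX = 46°  [△XQB]

∠QBX = 46°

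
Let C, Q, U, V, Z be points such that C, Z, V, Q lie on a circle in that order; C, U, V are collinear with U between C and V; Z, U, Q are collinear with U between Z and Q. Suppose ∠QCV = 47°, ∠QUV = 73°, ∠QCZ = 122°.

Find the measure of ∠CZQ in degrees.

∠CZQ = 32°

1. ∠CUQ = 107°  [linear pair at U on CV]
2. ∠CQZ = 26°  [△CUQ]
3. ∠CZQ = 32°  [△CZQ]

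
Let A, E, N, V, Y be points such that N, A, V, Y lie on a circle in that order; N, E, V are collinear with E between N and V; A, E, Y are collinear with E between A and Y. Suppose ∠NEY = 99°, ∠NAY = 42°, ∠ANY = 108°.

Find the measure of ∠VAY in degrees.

1. ∠VEY = 81°  [linear pair at E on NV]
2. ∠NVY = 42°  [same arc NY]
3. ∠AVY = 72°  [cyclic NAVY, opposite ∠N+∠V]
4. ∠AYV = 57°  [△VEY]
5. ∠VAY = 51°  [△AVY]

∠VAY = 51°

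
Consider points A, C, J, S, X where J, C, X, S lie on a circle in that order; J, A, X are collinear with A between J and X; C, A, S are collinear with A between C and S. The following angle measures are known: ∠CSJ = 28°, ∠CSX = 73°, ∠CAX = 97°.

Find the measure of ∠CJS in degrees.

∠CJS = 128°

1. ∠CJX = 73°  [same arc CX]
2. ∠CAJ = 83°  [linear pair at A on JX]
3. ∠JCS = 24°  [△JAC]
4. ∠CJS = 128°  [△JCS]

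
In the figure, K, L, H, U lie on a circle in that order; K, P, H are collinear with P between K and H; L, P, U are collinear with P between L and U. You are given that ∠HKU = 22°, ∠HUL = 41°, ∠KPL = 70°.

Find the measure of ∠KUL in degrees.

∠KUL = 48°

1. ∠HLU = 22°  [same arc HU]
2. ∠HKL = 41°  [same arc LH]
3. ∠LHU = 117°  [△LHU]
4. ∠KLU = 69°  [△KPL]
5. ∠LKU = 63°  [cyclic KLHU, opposite ∠K+∠H]
6. ∠KUL = 48°  [△KLU]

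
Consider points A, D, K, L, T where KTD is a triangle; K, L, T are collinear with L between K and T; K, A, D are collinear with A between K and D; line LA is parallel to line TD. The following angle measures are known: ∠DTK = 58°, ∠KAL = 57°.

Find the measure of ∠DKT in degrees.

1. ∠ALK = 58°  [LA∥TD, corresponding at L]
2. ∠AKL = 65°  [△KLA]
3. ∠DKT = 65°  [L on KT, A on KD]

∠DKT = 65°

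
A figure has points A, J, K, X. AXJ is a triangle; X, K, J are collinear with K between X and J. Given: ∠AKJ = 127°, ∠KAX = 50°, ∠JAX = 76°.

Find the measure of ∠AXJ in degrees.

1. ∠AKX = 53°  [linear pair at K on XJ]
2. ∠AXK = 77°  [△AXK]
3. ∠AXJ = 77°  [K on ray XJ]

∠AXJ = 77°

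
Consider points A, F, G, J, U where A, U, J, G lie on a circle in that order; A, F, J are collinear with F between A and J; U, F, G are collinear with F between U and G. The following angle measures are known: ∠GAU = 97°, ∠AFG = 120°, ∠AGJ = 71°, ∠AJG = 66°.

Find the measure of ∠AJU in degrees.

∠AJU = 17°

1. ∠GJU = 83°  [cyclic AUJG, opposite ∠A+∠J]
2. ∠JFU = 120°  [vertical angles at F]
3. ∠GFJ = 60°  [linear pair at F on AJ]
4. ∠JGU = 54°  [△JFG]
5. ∠GUJ = 43°  [△UJG]
6. ∠AJU = 17°  [△UFJ]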